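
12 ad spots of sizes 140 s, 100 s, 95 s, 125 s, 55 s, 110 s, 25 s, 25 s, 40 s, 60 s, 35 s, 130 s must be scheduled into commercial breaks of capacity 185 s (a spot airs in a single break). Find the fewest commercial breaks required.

Total = 140 + 130 + 125 + 110 + 100 + 95 + 60 + 55 + 40 + 35 + 25 + 25 = 940 s.
Lower bound: ⌈940/185⌉ = 6 commercial breaks.
A packing using 6 commercial breaks:
  break 1: 140 + 40 = 180
  break 2: 130 + 55 = 185
  break 3: 125 + 60 = 185
  break 4: 110 + 35 + 25 = 170
  break 5: 100 + 25 = 125
  break 6: 95 = 95
This matches the lower bound, so 6 is optimal.

6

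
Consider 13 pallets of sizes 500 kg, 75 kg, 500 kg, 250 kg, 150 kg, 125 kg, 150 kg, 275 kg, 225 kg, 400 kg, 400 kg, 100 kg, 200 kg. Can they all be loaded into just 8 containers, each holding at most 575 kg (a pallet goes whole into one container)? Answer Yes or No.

Yes

A valid assignment using 7 containers:
  container 1: 500 + 75 = 575
  container 2: 500 = 500
  container 3: 400 + 150 = 550
  container 4: 400 + 150 = 550
  container 5: 275 + 250 = 525
  container 6: 225 + 200 + 125 = 550
  container 7: 100 = 100
That uses only 7 ≤ 8, so 8 containers are enough.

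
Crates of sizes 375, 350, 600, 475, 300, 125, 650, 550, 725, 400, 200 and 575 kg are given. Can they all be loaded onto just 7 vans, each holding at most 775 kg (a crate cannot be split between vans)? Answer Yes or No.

Total = 5325 kg; ⌈5325/775⌉ = 7.
The bound of 7 does not rule out 7, but exhaustive search shows no assignment into 7 vans of capacity 775 kg exists — the minimum is 8.

No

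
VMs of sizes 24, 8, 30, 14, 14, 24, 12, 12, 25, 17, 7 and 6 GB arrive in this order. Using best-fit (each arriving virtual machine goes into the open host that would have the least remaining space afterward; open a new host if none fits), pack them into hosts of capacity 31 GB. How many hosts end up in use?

7

  24 → host 1 (new)  [load 24/31]
  8 → host 2 (new)  [load 8/31]
  30 → host 3 (new)  [load 30/31]
  14 → host 2  [load 22/31]
  14 → host 4 (new)  [load 14/31]
  24 → host 5 (new)  [load 24/31]
  12 → host 4  [load 26/31]
  12 → host 6 (new)  [load 12/31]
  25 → host 7 (new)  [load 25/31]
  17 → host 6  [load 29/31]
  7 → host 1  [load 31/31]
  6 → host 7  [load 31/31]
7 hosts opened.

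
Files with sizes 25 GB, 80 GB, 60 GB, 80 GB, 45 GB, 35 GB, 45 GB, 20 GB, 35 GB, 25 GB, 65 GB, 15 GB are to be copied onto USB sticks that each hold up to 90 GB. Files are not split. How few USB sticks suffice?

7

Total = 80 + 80 + 65 + 60 + 45 + 45 + 35 + 35 + 25 + 25 + 20 + 15 = 530 GB.
Lower bound: ⌈530/90⌉ = 6 USB sticks.
A packing using 7 USB sticks:
  USB stick 1: 80 = 80
  USB stick 2: 80 = 80
  USB stick 3: 65 + 25 = 90
  USB stick 4: 60 + 25 = 85
  USB stick 5: 45 + 45 = 90
  USB stick 6: 35 + 35 + 20 = 90
  USB stick 7: 15 = 15
No arrangement into 6 USB sticks stays within capacity, so 7 is optimal.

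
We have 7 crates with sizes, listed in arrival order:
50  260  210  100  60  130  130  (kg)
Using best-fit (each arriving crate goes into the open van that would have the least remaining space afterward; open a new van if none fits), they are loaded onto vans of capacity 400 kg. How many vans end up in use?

  50 → van 1 (new)  [load 50/400]
  260 → van 1  [load 310/400]
  210 → van 2 (new)  [load 210/400]
  100 → van 2  [load 310/400]
  60 → van 1  [load 370/400]
  130 → van 3 (new)  [load 130/400]
  130 → van 3  [load 260/400]
3 vans opened.

3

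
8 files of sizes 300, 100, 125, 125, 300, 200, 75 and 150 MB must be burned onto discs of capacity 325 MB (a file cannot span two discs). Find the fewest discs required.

Total = 300 + 300 + 200 + 150 + 125 + 125 + 100 + 75 = 1375 MB.
Lower bound: ⌈1375/325⌉ = 5 discs.
A packing using 5 discs:
  disc 1: 300 = 300
  disc 2: 300 = 300
  disc 3: 200 + 125 = 325
  disc 4: 150 + 125 = 275
  disc 5: 100 + 75 = 175
This matches the lower bound, so 5 is optimal.

5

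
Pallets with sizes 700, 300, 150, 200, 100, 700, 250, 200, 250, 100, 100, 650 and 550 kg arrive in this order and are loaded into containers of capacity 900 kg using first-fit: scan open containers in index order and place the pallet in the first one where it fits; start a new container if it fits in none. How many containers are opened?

6

  700 → container 1 (new)  [load 700/900]
  300 → container 2 (new)  [load 300/900]
  150 → container 1  [load 850/900]
  200 → container 2  [load 500/900]
  100 → container 2  [load 600/900]
  700 → container 3 (new)  [load 700/900]
  250 → container 2  [load 850/900]
  200 → container 3  [load 900/900]
  250 → container 4 (new)  [load 250/900]
  100 → container 4  [load 350/900]
  100 → container 4  [load 450/900]
  650 → container 5 (new)  [load 650/900]
  550 → container 6 (new)  [load 550/900]
6 containers opened.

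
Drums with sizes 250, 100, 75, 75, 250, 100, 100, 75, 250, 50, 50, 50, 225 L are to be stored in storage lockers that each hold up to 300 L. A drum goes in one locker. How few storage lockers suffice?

6

Total = 250 + 250 + 250 + 225 + 100 + 100 + 100 + 75 + 75 + 75 + 50 + 50 + 50 = 1650 L.
Lower bound: ⌈1650/300⌉ = 6 storage lockers.
A packing using 6 storage lockers:
  locker 1: 250 + 50 = 300
  locker 2: 250 + 50 = 300
  locker 3: 250 + 50 = 300
  locker 4: 225 + 75 = 300
  locker 5: 100 + 100 + 100 = 300
  locker 6: 75 + 75 = 150
This matches the lower bound, so 6 is optimal.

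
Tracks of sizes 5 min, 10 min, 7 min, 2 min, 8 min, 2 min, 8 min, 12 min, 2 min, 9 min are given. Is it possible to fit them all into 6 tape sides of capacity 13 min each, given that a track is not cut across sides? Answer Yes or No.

A valid assignment using 6 tape sides:
  side 1: 12 = 12
  side 2: 10 + 2 = 12
  side 3: 9 + 2 + 2 = 13
  side 4: 8 + 5 = 13
  side 5: 8 = 8
  side 6: 7 = 7
Every load is within 13 min, so 6 tape sides suffice.

Yes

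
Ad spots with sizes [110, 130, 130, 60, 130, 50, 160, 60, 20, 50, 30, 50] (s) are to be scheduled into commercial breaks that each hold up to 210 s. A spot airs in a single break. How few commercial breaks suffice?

5

Total = 160 + 130 + 130 + 130 + 110 + 60 + 60 + 50 + 50 + 50 + 30 + 20 = 980 s.
Lower bound: ⌈980/210⌉ = 5 commercial breaks.
A packing using 5 commercial breaks:
  break 1: 160 + 50 = 210
  break 2: 130 + 60 + 20 = 210
  break 3: 130 + 60 = 190
  break 4: 130 + 50 + 30 = 210
  break 5: 110 + 50 = 160
This matches the lower bound, so 5 is optimal.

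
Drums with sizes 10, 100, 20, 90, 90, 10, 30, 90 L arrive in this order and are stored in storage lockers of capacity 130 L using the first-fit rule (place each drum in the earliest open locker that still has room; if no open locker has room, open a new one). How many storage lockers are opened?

4

  10 → locker 1 (new)  [load 10/130]
  100 → locker 1  [load 110/130]
  20 → locker 1  [load 130/130]
  90 → locker 2 (new)  [load 90/130]
  90 → locker 3 (new)  [load 90/130]
  10 → locker 2  [load 100/130]
  30 → locker 2  [load 130/130]
  90 → locker 4 (new)  [load 90/130]
4 storage lockers opened.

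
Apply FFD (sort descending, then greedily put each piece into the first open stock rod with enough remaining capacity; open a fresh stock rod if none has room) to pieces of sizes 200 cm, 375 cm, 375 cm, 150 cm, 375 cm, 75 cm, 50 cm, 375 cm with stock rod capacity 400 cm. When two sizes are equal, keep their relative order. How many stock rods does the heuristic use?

6

Sorted descending: 375, 375, 375, 375, 200, 150, 75, 50.
  375 → stock rod 1 (new)  [load 375/400]
  375 → stock rod 2 (new)  [load 375/400]
  375 → stock rod 3 (new)  [load 375/400]
  375 → stock rod 4 (new)  [load 375/400]
  200 → stock rod 5 (new)  [load 200/400]
  150 → stock rod 5  [load 350/400]
  75 → stock rod 6 (new)  [load 75/400]
  50 → stock rod 5  [load 400/400]
6 stock rods opened.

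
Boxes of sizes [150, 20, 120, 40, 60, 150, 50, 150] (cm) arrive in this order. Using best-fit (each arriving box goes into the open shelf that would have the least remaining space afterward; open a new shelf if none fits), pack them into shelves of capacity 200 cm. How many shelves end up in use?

  150 → shelf 1 (new)  [load 150/200]
  20 → shelf 1  [load 170/200]
  120 → shelf 2 (new)  [load 120/200]
  40 → shelf 2  [load 160/200]
  60 → shelf 3 (new)  [load 60/200]
  150 → shelf 4 (new)  [load 150/200]
  50 → shelf 4  [load 200/200]
  150 → shelf 5 (new)  [load 150/200]
5 shelves opened.

5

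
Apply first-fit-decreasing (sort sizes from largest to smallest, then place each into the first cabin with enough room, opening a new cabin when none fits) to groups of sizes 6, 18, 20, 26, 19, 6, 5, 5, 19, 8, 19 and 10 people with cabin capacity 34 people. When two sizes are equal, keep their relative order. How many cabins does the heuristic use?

6

Sorted descending: 26, 20, 19, 19, 19, 18, 10, 8, 6, 6, 5, 5.
  26 → cabin 1 (new)  [load 26/34]
  20 → cabin 2 (new)  [load 20/34]
  19 → cabin 3 (new)  [load 19/34]
  19 → cabin 4 (new)  [load 19/34]
  19 → cabin 5 (new)  [load 19/34]
  18 → cabin 6 (new)  [load 18/34]
  10 → cabin 2  [load 30/34]
  8 → cabin 1  [load 34/34]
  6 → cabin 3  [load 25/34]
  6 → cabin 3  [load 31/34]
  5 → cabin 4  [load 24/34]
  5 → cabin 4  [load 29/34]
6 cabins opened.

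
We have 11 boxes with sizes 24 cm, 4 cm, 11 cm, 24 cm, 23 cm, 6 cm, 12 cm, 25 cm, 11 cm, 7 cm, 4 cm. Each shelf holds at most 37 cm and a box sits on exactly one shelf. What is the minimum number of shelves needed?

5

Total = 25 + 24 + 24 + 23 + 12 + 11 + 11 + 7 + 6 + 4 + 4 = 151 cm.
Lower bound: ⌈151/37⌉ = 5 shelves.
A packing using 5 shelves:
  shelf 1: 25 + 12 = 37
  shelf 2: 24 + 11 = 35
  shelf 3: 24 + 11 = 35
  shelf 4: 23 + 7 + 6 = 36
  shelf 5: 4 + 4 = 8
This matches the lower bound, so 5 is optimal.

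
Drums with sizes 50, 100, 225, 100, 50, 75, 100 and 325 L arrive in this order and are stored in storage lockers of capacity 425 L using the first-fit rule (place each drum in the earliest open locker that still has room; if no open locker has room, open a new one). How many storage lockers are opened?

3

  50 → locker 1 (new)  [load 50/425]
  100 → locker 1  [load 150/425]
  225 → locker 1  [load 375/425]
  100 → locker 2 (new)  [load 100/425]
  50 → locker 1  [load 425/425]
  75 → locker 2  [load 175/425]
  100 → locker 2  [load 275/425]
  325 → locker 3 (new)  [load 325/425]
3 storage lockers opened.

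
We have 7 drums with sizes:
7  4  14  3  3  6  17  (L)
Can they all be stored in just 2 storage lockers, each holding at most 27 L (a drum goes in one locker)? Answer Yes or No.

Yes

A valid assignment using 2 storage lockers:
  locker 1: 17 + 7 + 3 = 27
  locker 2: 14 + 6 + 4 + 3 = 27
Every load is within 27 L, so 2 storage lockers suffice.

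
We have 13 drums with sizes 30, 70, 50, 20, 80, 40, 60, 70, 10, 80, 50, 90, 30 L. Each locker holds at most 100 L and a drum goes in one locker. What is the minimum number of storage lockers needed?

Total = 90 + 80 + 80 + 70 + 70 + 60 + 50 + 50 + 40 + 30 + 30 + 20 + 10 = 680 L.
Lower bound: ⌈680/100⌉ = 7 storage lockers.
A packing using 7 storage lockers:
  locker 1: 90 + 10 = 100
  locker 2: 80 + 20 = 100
  locker 3: 80 = 80
  locker 4: 70 + 30 = 100
  locker 5: 70 + 30 = 100
  locker 6: 60 + 40 = 100
  locker 7: 50 + 50 = 100
This matches the lower bound, so 7 is optimal.

7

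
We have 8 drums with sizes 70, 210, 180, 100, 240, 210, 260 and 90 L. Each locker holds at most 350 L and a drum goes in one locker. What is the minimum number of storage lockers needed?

5

Total = 260 + 240 + 210 + 210 + 180 + 100 + 90 + 70 = 1360 L.
Lower bound: ⌈1360/350⌉ = 4 storage lockers.
Also, 5 drums each exceed 175 L, and no two of those can share a locker, so at least 5 storage lockers are needed.
A packing using 5 storage lockers:
  locker 1: 260 + 90 = 350
  locker 2: 240 + 100 = 340
  locker 3: 210 + 70 = 280
  locker 4: 210 = 210
  locker 5: 180 = 180
This matches the lower bound, so 5 is optimal.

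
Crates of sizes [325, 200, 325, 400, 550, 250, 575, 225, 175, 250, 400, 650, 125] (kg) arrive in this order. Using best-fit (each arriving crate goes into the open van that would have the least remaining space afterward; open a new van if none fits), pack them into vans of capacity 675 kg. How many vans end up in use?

  325 → van 1 (new)  [load 325/675]
  200 → van 1  [load 525/675]
  325 → van 2 (new)  [load 325/675]
  400 → van 3 (new)  [load 400/675]
  550 → van 4 (new)  [load 550/675]
  250 → van 3  [load 650/675]
  575 → van 5 (new)  [load 575/675]
  225 → van 2  [load 550/675]
  175 → van 6 (new)  [load 175/675]
  250 → van 6  [load 425/675]
  400 → van 7 (new)  [load 400/675]
  650 → van 8 (new)  [load 650/675]
  125 → van 2  [load 675/675]
8 vans opened.

8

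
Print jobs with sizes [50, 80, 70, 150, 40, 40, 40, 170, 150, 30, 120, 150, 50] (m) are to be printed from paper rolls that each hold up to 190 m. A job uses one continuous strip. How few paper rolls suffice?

7

Total = 170 + 150 + 150 + 150 + 120 + 80 + 70 + 50 + 50 + 40 + 40 + 40 + 30 = 1140 m.
Lower bound: ⌈1140/190⌉ = 6 paper rolls.
A packing using 7 paper rolls:
  roll 1: 170 = 170
  roll 2: 150 + 40 = 190
  roll 3: 150 + 40 = 190
  roll 4: 150 + 40 = 190
  roll 5: 120 + 70 = 190
  roll 6: 80 + 50 + 50 = 180
  roll 7: 30 = 30
No arrangement into 6 paper rolls stays within capacity, so 7 is optimal.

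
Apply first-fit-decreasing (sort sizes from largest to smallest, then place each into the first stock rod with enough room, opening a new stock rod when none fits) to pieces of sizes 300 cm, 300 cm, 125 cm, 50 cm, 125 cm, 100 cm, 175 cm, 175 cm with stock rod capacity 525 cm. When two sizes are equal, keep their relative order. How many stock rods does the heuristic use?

3

Sorted descending: 300, 300, 175, 175, 125, 125, 100, 50.
  300 → stock rod 1 (new)  [load 300/525]
  300 → stock rod 2 (new)  [load 300/525]
  175 → stock rod 1  [load 475/525]
  175 → stock rod 2  [load 475/525]
  125 → stock rod 3 (new)  [load 125/525]
  125 → stock rod 3  [load 250/525]
  100 → stock rod 3  [load 350/525]
  50 → stock rod 1  [load 525/525]
3 stock rods opened.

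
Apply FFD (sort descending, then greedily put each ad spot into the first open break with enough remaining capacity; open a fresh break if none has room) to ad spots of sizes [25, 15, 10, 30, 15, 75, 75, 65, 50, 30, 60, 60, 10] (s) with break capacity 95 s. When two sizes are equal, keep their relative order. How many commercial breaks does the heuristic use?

Sorted descending: 75, 75, 65, 60, 60, 50, 30, 30, 25, 15, 15, 10, 10.
  75 → break 1 (new)  [load 75/95]
  75 → break 2 (new)  [load 75/95]
  65 → break 3 (new)  [load 65/95]
  60 → break 4 (new)  [load 60/95]
  60 → break 5 (new)  [load 60/95]
  50 → break 6 (new)  [load 50/95]
  30 → break 3  [load 95/95]
  30 → break 4  [load 90/95]
  25 → break 5  [load 85/95]
  15 → break 1  [load 90/95]
  15 → break 2  [load 90/95]
  10 → break 5  [load 95/95]
  10 → break 6  [load 60/95]
6 commercial breaks opened.

6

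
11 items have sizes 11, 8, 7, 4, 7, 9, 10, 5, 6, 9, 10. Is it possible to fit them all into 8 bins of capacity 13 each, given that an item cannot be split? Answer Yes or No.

Yes

A valid assignment using 8 bins:
  bin 1: 11 = 11
  bin 2: 10 = 10
  bin 3: 10 = 10
  bin 4: 9 + 4 = 13
  bin 5: 9 = 9
  bin 6: 8 + 5 = 13
  bin 7: 7 + 6 = 13
  bin 8: 7 = 7
Every load is within 13, so 8 bins suffice.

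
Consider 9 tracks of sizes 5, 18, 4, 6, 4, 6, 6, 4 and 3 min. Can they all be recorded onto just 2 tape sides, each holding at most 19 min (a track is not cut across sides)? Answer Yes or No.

No

Total = 56 min; ⌈56/19⌉ = 3.
At least 3 tape sides are required, but only 2 are allowed.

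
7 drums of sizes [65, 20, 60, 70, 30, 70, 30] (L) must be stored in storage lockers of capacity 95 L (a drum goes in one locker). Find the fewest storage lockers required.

4

Total = 70 + 70 + 65 + 60 + 30 + 30 + 20 = 345 L.
Lower bound: ⌈345/95⌉ = 4 storage lockers.
A packing using 4 storage lockers:
  locker 1: 70 + 20 = 90
  locker 2: 70 = 70
  locker 3: 65 + 30 = 95
  locker 4: 60 + 30 = 90
This matches the lower bound, so 4 is optimal.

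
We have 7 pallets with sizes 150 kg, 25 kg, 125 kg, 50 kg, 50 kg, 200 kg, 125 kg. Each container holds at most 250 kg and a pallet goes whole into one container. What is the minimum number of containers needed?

Total = 200 + 150 + 125 + 125 + 50 + 50 + 25 = 725 kg.
Lower bound: ⌈725/250⌉ = 3 containers.
A packing using 3 containers:
  container 1: 200 + 50 = 250
  container 2: 150 + 50 + 25 = 225
  container 3: 125 + 125 = 250
This matches the lower bound, so 3 is optimal.

3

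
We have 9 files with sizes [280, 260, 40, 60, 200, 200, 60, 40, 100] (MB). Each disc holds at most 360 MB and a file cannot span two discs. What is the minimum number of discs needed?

4

Total = 280 + 260 + 200 + 200 + 100 + 60 + 60 + 40 + 40 = 1240 MB.
Lower bound: ⌈1240/360⌉ = 4 discs.
A packing using 4 discs:
  disc 1: 280 + 60 = 340
  disc 2: 260 + 100 = 360
  disc 3: 200 + 60 + 40 + 40 = 340
  disc 4: 200 = 200
This matches the lower bound, so 4 is optimal.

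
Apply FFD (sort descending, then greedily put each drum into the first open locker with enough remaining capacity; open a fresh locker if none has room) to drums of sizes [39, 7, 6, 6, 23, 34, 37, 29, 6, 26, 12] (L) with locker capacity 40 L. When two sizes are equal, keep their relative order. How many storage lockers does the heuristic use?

Sorted descending: 39, 37, 34, 29, 26, 23, 12, 7, 6, 6, 6.
  39 → locker 1 (new)  [load 39/40]
  37 → locker 2 (new)  [load 37/40]
  34 → locker 3 (new)  [load 34/40]
  29 → locker 4 (new)  [load 29/40]
  26 → locker 5 (new)  [load 26/40]
  23 → locker 6 (new)  [load 23/40]
  12 → locker 5  [load 38/40]
  7 → locker 4  [load 36/40]
  6 → locker 3  [load 40/40]
  6 → locker 6  [load 29/40]
  6 → locker 6  [load 35/40]
6 storage lockers opened.

6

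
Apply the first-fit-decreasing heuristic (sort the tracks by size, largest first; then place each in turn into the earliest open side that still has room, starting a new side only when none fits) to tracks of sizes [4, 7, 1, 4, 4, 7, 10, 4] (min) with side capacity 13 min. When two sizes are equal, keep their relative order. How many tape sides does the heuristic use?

4

Sorted descending: 10, 7, 7, 4, 4, 4, 4, 1.
  10 → side 1 (new)  [load 10/13]
  7 → side 2 (new)  [load 7/13]
  7 → side 3 (new)  [load 7/13]
  4 → side 2  [load 11/13]
  4 → side 3  [load 11/13]
  4 → side 4 (new)  [load 4/13]
  4 → side 4  [load 8/13]
  1 → side 1  [load 11/13]
4 tape sides opened.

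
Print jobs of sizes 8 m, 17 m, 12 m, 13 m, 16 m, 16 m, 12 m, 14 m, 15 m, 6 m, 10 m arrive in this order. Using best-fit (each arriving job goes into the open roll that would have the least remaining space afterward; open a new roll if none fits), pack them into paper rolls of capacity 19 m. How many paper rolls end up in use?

  8 → roll 1 (new)  [load 8/19]
  17 → roll 2 (new)  [load 17/19]
  12 → roll 3 (new)  [load 12/19]
  13 → roll 4 (new)  [load 13/19]
  16 → roll 5 (new)  [load 16/19]
  16 → roll 6 (new)  [load 16/19]
  12 → roll 7 (new)  [load 12/19]
  14 → roll 8 (new)  [load 14/19]
  15 → roll 9 (new)  [load 15/19]
  6 → roll 4  [load 19/19]
  10 → roll 1  [load 18/19]
9 paper rolls opened.

9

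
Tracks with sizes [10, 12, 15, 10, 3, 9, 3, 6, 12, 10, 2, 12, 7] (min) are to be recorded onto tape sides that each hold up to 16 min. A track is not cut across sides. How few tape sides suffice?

Total = 15 + 12 + 12 + 12 + 10 + 10 + 10 + 9 + 7 + 6 + 3 + 3 + 2 = 111 min.
Lower bound: ⌈111/16⌉ = 7 tape sides.
Also, 8 tracks each exceed 8 min, and no two of those can share a side, so at least 8 tape sides are needed.
A packing using 8 tape sides:
  side 1: 15 = 15
  side 2: 12 + 3 = 15
  side 3: 12 + 3 = 15
  side 4: 12 + 2 = 14
  side 5: 10 + 6 = 16
  side 6: 10 = 10
  side 7: 10 = 10
  side 8: 9 + 7 = 16
This matches the lower bound, so 8 is optimal.

8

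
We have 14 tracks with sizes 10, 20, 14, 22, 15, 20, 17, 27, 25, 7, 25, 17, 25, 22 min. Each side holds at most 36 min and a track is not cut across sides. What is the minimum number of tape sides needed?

9

Total = 27 + 25 + 25 + 25 + 22 + 22 + 20 + 20 + 17 + 17 + 15 + 14 + 10 + 7 = 266 min.
Lower bound: ⌈266/36⌉ = 8 tape sides.
A packing using 9 tape sides:
  side 1: 27 + 7 = 34
  side 2: 25 + 10 = 35
  side 3: 25 = 25
  side 4: 25 = 25
  side 5: 22 + 14 = 36
  side 6: 22 = 22
  side 7: 20 + 15 = 35
  side 8: 20 = 20
  side 9: 17 + 17 = 34
No arrangement into 8 tape sides stays within capacity, so 9 is optimal.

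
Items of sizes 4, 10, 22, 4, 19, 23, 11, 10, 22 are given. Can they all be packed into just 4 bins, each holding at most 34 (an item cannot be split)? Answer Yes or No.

Yes

A valid assignment using 4 bins:
  bin 1: 23 + 11 = 34
  bin 2: 22 + 10 = 32
  bin 3: 22 + 10 = 32
  bin 4: 19 + 4 + 4 = 27
Every load is within 34, so 4 bins suffice.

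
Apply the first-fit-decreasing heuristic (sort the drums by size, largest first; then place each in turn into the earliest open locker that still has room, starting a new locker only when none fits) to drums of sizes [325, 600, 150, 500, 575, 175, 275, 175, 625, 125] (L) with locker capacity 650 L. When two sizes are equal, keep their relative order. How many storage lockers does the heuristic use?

6

Sorted descending: 625, 600, 575, 500, 325, 275, 175, 175, 150, 125.
  625 → locker 1 (new)  [load 625/650]
  600 → locker 2 (new)  [load 600/650]
  575 → locker 3 (new)  [load 575/650]
  500 → locker 4 (new)  [load 500/650]
  325 → locker 5 (new)  [load 325/650]
  275 → locker 5  [load 600/650]
  175 → locker 6 (new)  [load 175/650]
  175 → locker 6  [load 350/650]
  150 → locker 4  [load 650/650]
  125 → locker 6  [load 475/650]
6 storage lockers opened.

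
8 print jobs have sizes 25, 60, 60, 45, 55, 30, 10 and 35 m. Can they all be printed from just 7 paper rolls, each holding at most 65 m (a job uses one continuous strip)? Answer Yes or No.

A valid assignment using 6 paper rolls:
  roll 1: 60 = 60
  roll 2: 60 = 60
  roll 3: 55 + 10 = 65
  roll 4: 45 = 45
  roll 5: 35 + 30 = 65
  roll 6: 25 = 25
That uses only 6 ≤ 7, so 7 paper rolls are enough.

Yes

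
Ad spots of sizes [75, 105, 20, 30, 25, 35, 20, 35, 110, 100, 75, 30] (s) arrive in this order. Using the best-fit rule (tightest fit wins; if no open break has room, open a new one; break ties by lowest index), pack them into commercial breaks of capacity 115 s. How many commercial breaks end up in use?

  75 → break 1 (new)  [load 75/115]
  105 → break 2 (new)  [load 105/115]
  20 → break 1  [load 95/115]
  30 → break 3 (new)  [load 30/115]
  25 → break 3  [load 55/115]
  35 → break 3  [load 90/115]
  20 → break 1  [load 115/115]
  35 → break 4 (new)  [load 35/115]
  110 → break 5 (new)  [load 110/115]
  100 → break 6 (new)  [load 100/115]
  75 → break 4  [load 110/115]
  30 → break 7 (new)  [load 30/115]
7 commercial breaks opened.

7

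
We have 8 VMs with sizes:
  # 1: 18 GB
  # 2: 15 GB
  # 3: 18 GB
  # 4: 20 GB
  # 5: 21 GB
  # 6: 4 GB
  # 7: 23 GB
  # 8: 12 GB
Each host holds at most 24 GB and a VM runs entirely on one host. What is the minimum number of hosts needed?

7

Total = 23 + 21 + 20 + 18 + 18 + 15 + 12 + 4 = 131 GB.
Lower bound: ⌈131/24⌉ = 6 hosts.
A packing using 7 hosts:
  host 1: 23 = 23
  host 2: 21 = 21
  host 3: 20 + 4 = 24
  host 4: 18 = 18
  host 5: 18 = 18
  host 6: 15 = 15
  host 7: 12 = 12
No arrangement into 6 hosts stays within capacity, so 7 is optimal.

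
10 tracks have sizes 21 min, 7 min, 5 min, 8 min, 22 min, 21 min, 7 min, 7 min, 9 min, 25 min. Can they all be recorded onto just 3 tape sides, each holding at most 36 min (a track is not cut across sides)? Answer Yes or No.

Total = 132 min; ⌈132/36⌉ = 4.
At least 4 tape sides are required, but only 3 are allowed.

No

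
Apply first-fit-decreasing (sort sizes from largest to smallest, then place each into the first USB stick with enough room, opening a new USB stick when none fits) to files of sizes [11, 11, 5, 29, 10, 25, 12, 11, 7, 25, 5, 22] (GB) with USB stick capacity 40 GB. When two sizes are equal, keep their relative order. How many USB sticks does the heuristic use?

Sorted descending: 29, 25, 25, 22, 12, 11, 11, 11, 10, 7, 5, 5.
  29 → USB stick 1 (new)  [load 29/40]
  25 → USB stick 2 (new)  [load 25/40]
  25 → USB stick 3 (new)  [load 25/40]
  22 → USB stick 4 (new)  [load 22/40]
  12 → USB stick 2  [load 37/40]
  11 → USB stick 1  [load 40/40]
  11 → USB stick 3  [load 36/40]
  11 → USB stick 4  [load 33/40]
  10 → USB stick 5 (new)  [load 10/40]
  7 → USB stick 4  [load 40/40]
  5 → USB stick 5  [load 15/40]
  5 → USB stick 5  [load 20/40]
5 USB sticks opened.

5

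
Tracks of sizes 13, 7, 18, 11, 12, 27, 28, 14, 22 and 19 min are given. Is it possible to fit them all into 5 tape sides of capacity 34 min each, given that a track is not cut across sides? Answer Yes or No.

No

Total = 171 min; ⌈171/34⌉ = 6.
At least 6 tape sides are required, but only 5 are allowed.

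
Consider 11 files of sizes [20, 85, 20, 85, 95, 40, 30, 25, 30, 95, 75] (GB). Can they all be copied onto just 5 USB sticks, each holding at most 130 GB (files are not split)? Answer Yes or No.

Yes

A valid assignment using 5 USB sticks:
  USB stick 1: 95 + 30 = 125
  USB stick 2: 95 + 30 = 125
  USB stick 3: 85 + 40 = 125
  USB stick 4: 85 + 25 + 20 = 130
  USB stick 5: 75 + 20 = 95
Every load is within 130 GB, so 5 USB sticks suffice.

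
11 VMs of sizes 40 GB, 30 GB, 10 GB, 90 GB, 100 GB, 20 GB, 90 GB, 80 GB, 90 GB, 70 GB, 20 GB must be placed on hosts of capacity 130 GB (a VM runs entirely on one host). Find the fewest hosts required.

6

Total = 100 + 90 + 90 + 90 + 80 + 70 + 40 + 30 + 20 + 20 + 10 = 640 GB.
Lower bound: ⌈640/130⌉ = 5 hosts.
Also, 6 VMs each exceed 65 GB, and no two of those can share a host, so at least 6 hosts are needed.
A packing using 6 hosts:
  host 1: 100 + 30 = 130
  host 2: 90 + 40 = 130
  host 3: 90 + 20 + 20 = 130
  host 4: 90 + 10 = 100
  host 5: 80 = 80
  host 6: 70 = 70
This matches the lower bound, so 6 is optimal.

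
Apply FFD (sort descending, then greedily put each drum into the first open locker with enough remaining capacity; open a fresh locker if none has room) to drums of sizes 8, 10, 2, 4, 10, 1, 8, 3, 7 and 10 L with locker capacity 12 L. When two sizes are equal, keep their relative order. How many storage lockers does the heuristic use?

6

Sorted descending: 10, 10, 10, 8, 8, 7, 4, 3, 2, 1.
  10 → locker 1 (new)  [load 10/12]
  10 → locker 2 (new)  [load 10/12]
  10 → locker 3 (new)  [load 10/12]
  8 → locker 4 (new)  [load 8/12]
  8 → locker 5 (new)  [load 8/12]
  7 → locker 6 (new)  [load 7/12]
  4 → locker 4  [load 12/12]
  3 → locker 5  [load 11/12]
  2 → locker 1  [load 12/12]
  1 → locker 2  [load 11/12]
6 storage lockers opened.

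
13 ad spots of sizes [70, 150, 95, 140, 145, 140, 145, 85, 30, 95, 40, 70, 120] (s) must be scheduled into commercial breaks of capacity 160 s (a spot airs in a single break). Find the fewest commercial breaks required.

10

Total = 150 + 145 + 145 + 140 + 140 + 120 + 95 + 95 + 85 + 70 + 70 + 40 + 30 = 1325 s.
Lower bound: ⌈1325/160⌉ = 9 commercial breaks.
A packing using 10 commercial breaks:
  break 1: 150 = 150
  break 2: 145 = 145
  break 3: 145 = 145
  break 4: 140 = 140
  break 5: 140 = 140
  break 6: 120 + 40 = 160
  break 7: 95 + 30 = 125
  break 8: 95 = 95
  break 9: 85 + 70 = 155
  break 10: 70 = 70
No arrangement into 9 commercial breaks stays within capacity, so 10 is optimal.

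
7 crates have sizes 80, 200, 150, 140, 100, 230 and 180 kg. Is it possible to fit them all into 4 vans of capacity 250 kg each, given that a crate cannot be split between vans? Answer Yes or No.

Total = 1080 kg; ⌈1080/250⌉ = 5.
At least 5 vans are required, but only 4 are allowed.

No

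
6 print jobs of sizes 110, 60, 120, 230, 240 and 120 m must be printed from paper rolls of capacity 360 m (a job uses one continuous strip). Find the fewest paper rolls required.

3

Total = 240 + 230 + 120 + 120 + 110 + 60 = 880 m.
Lower bound: ⌈880/360⌉ = 3 paper rolls.
A packing using 3 paper rolls:
  roll 1: 240 + 120 = 360
  roll 2: 230 + 120 = 350
  roll 3: 110 + 60 = 170
This matches the lower bound, so 3 is optimal.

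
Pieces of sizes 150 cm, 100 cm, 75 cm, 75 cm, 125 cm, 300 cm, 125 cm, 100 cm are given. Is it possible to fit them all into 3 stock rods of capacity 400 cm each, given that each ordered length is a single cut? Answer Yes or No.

A valid assignment using 3 stock rods:
  stock rod 1: 300 + 100 = 400
  stock rod 2: 150 + 125 + 125 = 400
  stock rod 3: 100 + 75 + 75 = 250
Every load is within 400 cm, so 3 stock rods suffice.

Yes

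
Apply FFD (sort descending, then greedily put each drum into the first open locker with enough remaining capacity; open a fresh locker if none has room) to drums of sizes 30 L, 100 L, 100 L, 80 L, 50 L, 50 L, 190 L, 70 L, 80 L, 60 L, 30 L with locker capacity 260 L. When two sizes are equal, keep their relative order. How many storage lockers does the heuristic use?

4

Sorted descending: 190, 100, 100, 80, 80, 70, 60, 50, 50, 30, 30.
  190 → locker 1 (new)  [load 190/260]
  100 → locker 2 (new)  [load 100/260]
  100 → locker 2  [load 200/260]
  80 → locker 3 (new)  [load 80/260]
  80 → locker 3  [load 160/260]
  70 → locker 1  [load 260/260]
  60 → locker 2  [load 260/260]
  50 → locker 3  [load 210/260]
  50 → locker 3  [load 260/260]
  30 → locker 4 (new)  [load 30/260]
  30 → locker 4  [load 60/260]
4 storage lockers opened.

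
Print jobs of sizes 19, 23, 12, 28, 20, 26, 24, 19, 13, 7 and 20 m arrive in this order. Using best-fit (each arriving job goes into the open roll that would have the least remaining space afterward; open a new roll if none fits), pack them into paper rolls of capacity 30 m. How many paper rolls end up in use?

9

  19 → roll 1 (new)  [load 19/30]
  23 → roll 2 (new)  [load 23/30]
  12 → roll 3 (new)  [load 12/30]
  28 → roll 4 (new)  [load 28/30]
  20 → roll 5 (new)  [load 20/30]
  26 → roll 6 (new)  [load 26/30]
  24 → roll 7 (new)  [load 24/30]
  19 → roll 8 (new)  [load 19/30]
  13 → roll 3  [load 25/30]
  7 → roll 2  [load 30/30]
  20 → roll 9 (new)  [load 20/30]
9 paper rolls opened.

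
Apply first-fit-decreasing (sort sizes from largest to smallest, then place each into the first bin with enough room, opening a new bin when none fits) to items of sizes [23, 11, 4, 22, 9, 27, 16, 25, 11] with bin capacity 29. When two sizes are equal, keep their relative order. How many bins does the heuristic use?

6

Sorted descending: 27, 25, 23, 22, 16, 11, 11, 9, 4.
  27 → bin 1 (new)  [load 27/29]
  25 → bin 2 (new)  [load 25/29]
  23 → bin 3 (new)  [load 23/29]
  22 → bin 4 (new)  [load 22/29]
  16 → bin 5 (new)  [load 16/29]
  11 → bin 5  [load 27/29]
  11 → bin 6 (new)  [load 11/29]
  9 → bin 6  [load 20/29]
  4 → bin 2  [load 29/29]
6 bins opened.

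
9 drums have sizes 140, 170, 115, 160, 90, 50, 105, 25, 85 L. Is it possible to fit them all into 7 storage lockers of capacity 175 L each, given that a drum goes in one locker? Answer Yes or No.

A valid assignment using 6 storage lockers:
  locker 1: 170 = 170
  locker 2: 160 = 160
  locker 3: 140 + 25 = 165
  locker 4: 115 + 50 = 165
  locker 5: 105 = 105
  locker 6: 90 + 85 = 175
That uses only 6 ≤ 7, so 7 storage lockers are enough.

Yes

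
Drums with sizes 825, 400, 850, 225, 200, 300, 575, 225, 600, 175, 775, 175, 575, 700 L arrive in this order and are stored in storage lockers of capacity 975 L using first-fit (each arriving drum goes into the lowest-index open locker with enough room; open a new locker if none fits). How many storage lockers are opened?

8

  825 → locker 1 (new)  [load 825/975]
  400 → locker 2 (new)  [load 400/975]
  850 → locker 3 (new)  [load 850/975]
  225 → locker 2  [load 625/975]
  200 → locker 2  [load 825/975]
  300 → locker 4 (new)  [load 300/975]
  575 → locker 4  [load 875/975]
  225 → locker 5 (new)  [load 225/975]
  600 → locker 5  [load 825/975]
  175 → locker 6 (new)  [load 175/975]
  775 → locker 6  [load 950/975]
  175 → locker 7 (new)  [load 175/975]
  575 → locker 7  [load 750/975]
  700 → locker 8 (new)  [load 700/975]
8 storage lockers opened.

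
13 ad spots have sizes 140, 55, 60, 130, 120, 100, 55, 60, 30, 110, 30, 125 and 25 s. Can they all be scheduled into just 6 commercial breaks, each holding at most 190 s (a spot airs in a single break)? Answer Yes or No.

A valid assignment using 6 commercial breaks:
  break 1: 140 + 30 = 170
  break 2: 130 + 60 = 190
  break 3: 125 + 60 = 185
  break 4: 120 + 55 = 175
  break 5: 110 + 55 + 25 = 190
  break 6: 100 + 30 = 130
Every load is within 190 s, so 6 commercial breaks suffice.

Yes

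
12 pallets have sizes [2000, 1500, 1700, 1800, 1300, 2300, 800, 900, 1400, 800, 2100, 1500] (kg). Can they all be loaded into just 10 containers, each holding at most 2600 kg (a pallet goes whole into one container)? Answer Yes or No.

A valid assignment using 9 containers:
  container 1: 2300 = 2300
  container 2: 2100 = 2100
  container 3: 2000 = 2000
  container 4: 1800 + 800 = 2600
  container 5: 1700 + 900 = 2600
  container 6: 1500 + 800 = 2300
  container 7: 1500 = 1500
  container 8: 1400 = 1400
  container 9: 1300 = 1300
That uses only 9 ≤ 10, so 10 containers are enough.

Yes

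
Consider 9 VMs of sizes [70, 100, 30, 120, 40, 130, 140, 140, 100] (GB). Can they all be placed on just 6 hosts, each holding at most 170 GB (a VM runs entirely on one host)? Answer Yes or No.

A valid assignment using 6 hosts:
  host 1: 140 + 30 = 170
  host 2: 140 = 140
  host 3: 130 + 40 = 170
  host 4: 120 = 120
  host 5: 100 + 70 = 170
  host 6: 100 = 100
Every load is within 170 GB, so 6 hosts suffice.

Yes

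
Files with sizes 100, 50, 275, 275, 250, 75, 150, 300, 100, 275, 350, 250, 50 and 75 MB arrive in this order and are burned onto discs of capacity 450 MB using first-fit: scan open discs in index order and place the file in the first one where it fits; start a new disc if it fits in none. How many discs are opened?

7

  100 → disc 1 (new)  [load 100/450]
  50 → disc 1  [load 150/450]
  275 → disc 1  [load 425/450]
  275 → disc 2 (new)  [load 275/450]
  250 → disc 3 (new)  [load 250/450]
  75 → disc 2  [load 350/450]
  150 → disc 3  [load 400/450]
  300 → disc 4 (new)  [load 300/450]
  100 → disc 2  [load 450/450]
  275 → disc 5 (new)  [load 275/450]
  350 → disc 6 (new)  [load 350/450]
  250 → disc 7 (new)  [load 250/450]
  50 → disc 3  [load 450/450]
  75 → disc 4  [load 375/450]
7 discs opened.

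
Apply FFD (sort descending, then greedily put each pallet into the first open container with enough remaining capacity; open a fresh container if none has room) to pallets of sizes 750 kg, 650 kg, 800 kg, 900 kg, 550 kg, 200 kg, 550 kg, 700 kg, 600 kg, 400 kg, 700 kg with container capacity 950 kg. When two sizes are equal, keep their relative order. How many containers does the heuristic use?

9

Sorted descending: 900, 800, 750, 700, 700, 650, 600, 550, 550, 400, 200.
  900 → container 1 (new)  [load 900/950]
  800 → container 2 (new)  [load 800/950]
  750 → container 3 (new)  [load 750/950]
  700 → container 4 (new)  [load 700/950]
  700 → container 5 (new)  [load 700/950]
  650 → container 6 (new)  [load 650/950]
  600 → container 7 (new)  [load 600/950]
  550 → container 8 (new)  [load 550/950]
  550 → container 9 (new)  [load 550/950]
  400 → container 8  [load 950/950]
  200 → container 3  [load 950/950]
9 containers opened.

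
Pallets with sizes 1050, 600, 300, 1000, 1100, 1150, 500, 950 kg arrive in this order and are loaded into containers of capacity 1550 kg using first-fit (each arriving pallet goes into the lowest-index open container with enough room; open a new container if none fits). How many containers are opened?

6

  1050 → container 1 (new)  [load 1050/1550]
  600 → container 2 (new)  [load 600/1550]
  300 → container 1  [load 1350/1550]
  1000 → container 3 (new)  [load 1000/1550]
  1100 → container 4 (new)  [load 1100/1550]
  1150 → container 5 (new)  [load 1150/1550]
  500 → container 2  [load 1100/1550]
  950 → container 6 (new)  [load 950/1550]
6 containers opened.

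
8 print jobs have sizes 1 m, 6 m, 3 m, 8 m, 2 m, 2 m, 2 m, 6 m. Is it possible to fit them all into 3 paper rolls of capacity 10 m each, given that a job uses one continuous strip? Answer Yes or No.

A valid assignment using 3 paper rolls:
  roll 1: 8 + 2 = 10
  roll 2: 6 + 3 + 1 = 10
  roll 3: 6 + 2 + 2 = 10
Every load is within 10 m, so 3 paper rolls suffice.

Yes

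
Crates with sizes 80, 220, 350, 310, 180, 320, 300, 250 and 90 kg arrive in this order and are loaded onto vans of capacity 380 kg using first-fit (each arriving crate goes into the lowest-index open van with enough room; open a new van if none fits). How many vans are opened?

7

  80 → van 1 (new)  [load 80/380]
  220 → van 1  [load 300/380]
  350 → van 2 (new)  [load 350/380]
  310 → van 3 (new)  [load 310/380]
  180 → van 4 (new)  [load 180/380]
  320 → van 5 (new)  [load 320/380]
  300 → van 6 (new)  [load 300/380]
  250 → van 7 (new)  [load 250/380]
  90 → van 4  [load 270/380]
7 vans opened.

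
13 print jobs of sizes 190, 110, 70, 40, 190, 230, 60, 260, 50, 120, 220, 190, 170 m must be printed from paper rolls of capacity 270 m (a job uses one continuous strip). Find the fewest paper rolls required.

Total = 260 + 230 + 220 + 190 + 190 + 190 + 170 + 120 + 110 + 70 + 60 + 50 + 40 = 1900 m.
Lower bound: ⌈1900/270⌉ = 8 paper rolls.
A packing using 8 paper rolls:
  roll 1: 260 = 260
  roll 2: 230 + 40 = 270
  roll 3: 220 + 50 = 270
  roll 4: 190 + 70 = 260
  roll 5: 190 + 60 = 250
  roll 6: 190 = 190
  roll 7: 170 = 170
  roll 8: 120 + 110 = 230
This matches the lower bound, so 8 is optimal.

8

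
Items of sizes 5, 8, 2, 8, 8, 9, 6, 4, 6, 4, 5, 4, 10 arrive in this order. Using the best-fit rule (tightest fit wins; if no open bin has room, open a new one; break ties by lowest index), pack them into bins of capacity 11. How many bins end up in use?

9

  5 → bin 1 (new)  [load 5/11]
  8 → bin 2 (new)  [load 8/11]
  2 → bin 2  [load 10/11]
  8 → bin 3 (new)  [load 8/11]
  8 → bin 4 (new)  [load 8/11]
  9 → bin 5 (new)  [load 9/11]
  6 → bin 1  [load 11/11]
  4 → bin 6 (new)  [load 4/11]
  6 → bin 6  [load 10/11]
  4 → bin 7 (new)  [load 4/11]
  5 → bin 7  [load 9/11]
  4 → bin 8 (new)  [load 4/11]
  10 → bin 9 (new)  [load 10/11]
9 bins opened.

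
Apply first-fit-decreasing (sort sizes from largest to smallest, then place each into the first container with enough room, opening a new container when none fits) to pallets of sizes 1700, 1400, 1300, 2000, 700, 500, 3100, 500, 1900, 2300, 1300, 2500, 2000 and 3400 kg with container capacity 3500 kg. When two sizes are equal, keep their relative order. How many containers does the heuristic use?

8

Sorted descending: 3400, 3100, 2500, 2300, 2000, 2000, 1900, 1700, 1400, 1300, 1300, 700, 500, 500.
  3400 → container 1 (new)  [load 3400/3500]
  3100 → container 2 (new)  [load 3100/3500]
  2500 → container 3 (new)  [load 2500/3500]
  2300 → container 4 (new)  [load 2300/3500]
  2000 → container 5 (new)  [load 2000/3500]
  2000 → container 6 (new)  [load 2000/3500]
  1900 → container 7 (new)  [load 1900/3500]
  1700 → container 8 (new)  [load 1700/3500]
  1400 → container 5  [load 3400/3500]
  1300 → container 6  [load 3300/3500]
  1300 → container 7  [load 3200/3500]
  700 → container 3  [load 3200/3500]
  500 → container 4  [load 2800/3500]
  500 → container 4  [load 3300/3500]
8 containers opened.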